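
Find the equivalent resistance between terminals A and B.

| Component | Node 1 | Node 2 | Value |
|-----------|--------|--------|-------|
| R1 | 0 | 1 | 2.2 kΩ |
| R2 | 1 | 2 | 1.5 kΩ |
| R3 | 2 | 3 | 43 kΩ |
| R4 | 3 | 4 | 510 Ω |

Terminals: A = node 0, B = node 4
Reduce the network between node 0 (A) and node 4 (B) by series/parallel combination:
  Rs1 = R1 + R2 (series, joined only at node 1) = 2200 + 1500 = 3700 Ω
  Rs2 = R3 + Rs1 (series, joined only at node 2) = 43000 + 3700 = 46700 Ω
  Rs3 = R4 + Rs2 (series, joined only at node 3) = 510 + 46700 = 47210 Ω
R_eq = 47.21 kΩ

Final answer: 47.21 kΩ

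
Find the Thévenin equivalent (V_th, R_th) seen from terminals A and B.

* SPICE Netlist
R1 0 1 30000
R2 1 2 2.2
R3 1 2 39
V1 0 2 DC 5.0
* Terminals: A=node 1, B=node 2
Step 1 — V_th is the open-circuit voltage V_A - V_B (nothing connected across the terminals).
Nodal analysis, taking node 2 as the 0 V reference.
Source V1 fixes V_0 = 5 V.
KCL at each unknown node (sum of currents leaving = 0; resistances in Ω):
  Node 1: (V_1 - 5)/30000 + (V_1 - 0)/2.2 + (V_1 - 0)/39 = 0
Collecting terms: 0.4802 × V_1 = 0.0001667  =>  V_1 = 0.0003471 V
V_th = V_1 - V_2 = 0.0003471 - 0 = 0.0003471 V
Step 2 — R_th: zero the source — replace V1 by a short circuit (node 2 merges into node 0) — and find the resistance seen between A (node 1) and B (node 0).
Reduce the network between node 1 (A) and node 0 (B) by series/parallel combination:
  Rp1 = R1 ‖ R2 ‖ R3 (parallel, all between nodes 0 and 1) = 1/(1/30000 + 1/2.2 + 1/39) = 2.082 Ω
R_th = 2.082 Ω

Final answer: V_th = 0.0003471 V, R_th = 2.082 Ω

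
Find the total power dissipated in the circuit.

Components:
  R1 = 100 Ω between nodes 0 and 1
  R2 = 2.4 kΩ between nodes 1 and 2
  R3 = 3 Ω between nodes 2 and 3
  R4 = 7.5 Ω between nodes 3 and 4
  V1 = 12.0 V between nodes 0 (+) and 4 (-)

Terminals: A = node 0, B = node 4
Nodal analysis, taking node 4 as the 0 V reference.
Source V1 fixes V_0 = 12 V.
KCL at each unknown node (sum of currents leaving = 0; resistances in Ω):
  Node 1: (V_1 - 12)/100 + (V_1 - V_2)/2400 = 0
  Node 2: (V_2 - V_1)/2400 + (V_2 - V_3)/3 = 0
  Node 3: (V_3 - V_2)/3 + (V_3 - 0)/7.5 = 0
Collecting terms (coefficients in siemens):
  0.01042·V_1 - 0.0004167·V_2 = 0.12
  0.3337·V_2 - 0.0004167·V_1 - 0.3333·V_3 = 0
  0.4667·V_3 - 0.3333·V_2 = 0
Solving these 3 simultaneous equations (Gaussian elimination) gives:
  V_1 = 11.52 V, V_2 = 0.05019 V, V_3 = 0.03585 V
Power in each resistor, P = (ΔV)²/R:
  P_R1 = (12 - 11.52)²/100 = 0.002285 W
  P_R2 = (11.52 - 0.05019)²/2400 = 0.05483 W
  P_R3 = (0.05019 - 0.03585)²/3 = 0.00006854 W
  P_R4 = (0.03585 - 0)²/7.5 = 0.0001714 W
P_total = P_R1 + P_R2 + P_R3 + P_R4 = 0.05736 W

Final answer: 0.05736 W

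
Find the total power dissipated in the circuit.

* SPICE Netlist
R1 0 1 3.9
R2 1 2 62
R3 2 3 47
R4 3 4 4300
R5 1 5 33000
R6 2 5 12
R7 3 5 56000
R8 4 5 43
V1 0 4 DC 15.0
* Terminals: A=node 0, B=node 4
Nodal analysis, taking node 4 as the 0 V reference.
Source V1 fixes V_0 = 15 V.
KCL at each unknown node (sum of currents leaving = 0; resistances in Ω):
  Node 1: (V_1 - 15)/3.9 + (V_1 - V_2)/62 + (V_1 - V_5)/33000 = 0
  Node 2: (V_2 - V_1)/62 + (V_2 - V_3)/47 + (V_2 - V_5)/12 = 0
  Node 3: (V_3 - V_2)/47 + (V_3 - 0)/4300 + (V_3 - V_5)/56000 = 0
  Node 5: (V_5 - V_1)/33000 + (V_5 - V_2)/12 + (V_5 - V_3)/56000 + (V_5 - 0)/43 = 0
Collecting terms (coefficients in siemens):
  0.2726·V_1 - 0.01613·V_2 - 0.0000303·V_5 = 3.846
  0.1207·V_2 - 0.01613·V_1 - 0.02128·V_3 - 0.08333·V_5 = 0
  0.02153·V_3 - 0.02128·V_2 - 0.00001786·V_5 = 0
  0.1066·V_5 - 0.0000303·V_1 - 0.08333·V_2 - 0.00001786·V_3 = 0
Solving these 4 simultaneous equations (Gaussian elimination) gives:
  V_1 = 14.51 V, V_2 = 6.783 V, V_3 = 6.708 V, V_5 = 5.306 V
Power in each resistor, P = (ΔV)²/R:
  P_R1 = (15 - 14.51)²/3.9 = 0.06089 W
  P_R2 = (14.51 - 6.783)²/62 = 0.9637 W
  P_R3 = (6.783 - 6.708)²/47 = 0.0001181 W
  P_R4 = (6.708 - 0)²/4300 = 0.01047 W
  P_R5 = (14.51 - 5.306)²/33000 = 0.002569 W
  P_R6 = (6.783 - 5.306)²/12 = 0.1818 W
  P_R7 = (6.708 - 5.306)²/56000 = 0.00003513 W
  P_R8 = (0 - 5.306)²/43 = 0.6547 W
P_total = P_R1 + P_R2 + P_R3 + P_R4 + P_R5 + P_R6 + P_R7 + P_R8 = 1.874 W

Final answer: 1.874 W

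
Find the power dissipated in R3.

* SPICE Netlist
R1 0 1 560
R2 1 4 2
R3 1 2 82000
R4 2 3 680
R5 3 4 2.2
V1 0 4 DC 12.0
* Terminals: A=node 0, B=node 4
Nodal analysis, taking node 4 as the 0 V reference.
Source V1 fixes V_0 = 12 V.
KCL at each unknown node (sum of currents leaving = 0; resistances in Ω):
  Node 1: (V_1 - 12)/560 + (V_1 - 0)/2 + (V_1 - V_2)/82000 = 0
  Node 2: (V_2 - V_1)/82000 + (V_2 - V_3)/680 = 0
  Node 3: (V_3 - V_2)/680 + (V_3 - 0)/2.2 = 0
Collecting terms (coefficients in siemens):
  0.5018·V_1 - 0.0000122·V_2 = 0.02143
  0.001483·V_2 - 0.0000122·V_1 - 0.001471·V_3 = 0
  0.456·V_3 - 0.001471·V_2 = 0
Solving these 3 simultaneous equations (Gaussian elimination) gives:
  V_1 = 0.0427 V, V_2 = 0.0003523 V, V_3 = 0.000001136 V
I_R3 = (V_1 - V_2)/R3 = (0.0427 - 0.0003523)/82000 = 0.0000005165 A
P_R3 = I_R3² × R3 = (0.0000005165)² × 82000 = 0.00000002187 W

Final answer: 2.187e-08 W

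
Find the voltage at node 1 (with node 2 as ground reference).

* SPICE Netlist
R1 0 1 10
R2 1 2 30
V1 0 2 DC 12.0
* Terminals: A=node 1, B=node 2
Nodal analysis, taking node 2 as the 0 V reference.
Source V1 fixes V_0 = 12 V.
KCL at each unknown node (sum of currents leaving = 0; resistances in Ω):
  Node 1: (V_1 - 12)/10 + (V_1 - 0)/30 = 0
Collecting terms: 0.1333 × V_1 = 1.2  =>  V_1 = 9 V
The requested potential is V_1 = 9 V.

Final answer: V_1 = 9 V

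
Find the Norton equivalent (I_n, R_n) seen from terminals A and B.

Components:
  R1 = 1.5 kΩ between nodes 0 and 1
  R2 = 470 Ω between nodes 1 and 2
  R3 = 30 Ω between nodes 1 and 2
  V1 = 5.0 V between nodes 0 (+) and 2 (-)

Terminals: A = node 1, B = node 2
Find the Thévenin equivalent first; then I_n = V_th/R_th and R_n = R_th.
Step 1 — V_th is the open-circuit voltage V_A - V_B (nothing connected across the terminals).
Nodal analysis, taking node 2 as the 0 V reference.
Source V1 fixes V_0 = 5 V.
KCL at each unknown node (sum of currents leaving = 0; resistances in Ω):
  Node 1: (V_1 - 5)/1500 + (V_1 - 0)/470 + (V_1 - 0)/30 = 0
Collecting terms: 0.03613 × V_1 = 0.003333  =>  V_1 = 0.09227 V
V_th = V_1 - V_2 = 0.09227 - 0 = 0.09227 V
Step 2 — R_th: zero the source — replace V1 by a short circuit (node 2 merges into node 0) — and find the resistance seen between A (node 1) and B (node 0).
Reduce the network between node 1 (A) and node 0 (B) by series/parallel combination:
  Rp1 = R1 ‖ R2 ‖ R3 (parallel, all between nodes 0 and 1) = 1/(1/1500 + 1/470 + 1/30) = 27.68 Ω
R_th = 27.68 Ω
I_n = V_th/R_th = 0.09227/27.68 = 0.003333 A, and R_n = R_th = 27.68 Ω

Final answer: I_n = 0.003333 A, R_n = 27.68 Ω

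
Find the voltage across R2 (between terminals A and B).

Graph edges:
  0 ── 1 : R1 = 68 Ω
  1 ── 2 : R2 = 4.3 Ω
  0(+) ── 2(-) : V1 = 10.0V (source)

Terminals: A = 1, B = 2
R1 and R2 are in series across V1 (node 0 → node 1 → node 2), and the output A–B is taken across R2, so this is a voltage divider.
Series current: I = V1/(R1 + R2) = 10/(68 + 4.3) = 10/72.3 = 0.1383 A
V_R2 = I × R2 = V1 × R2/(R1 + R2) = 10 × 4.3/72.3 = 0.5947 V

Final answer: 0.5947 V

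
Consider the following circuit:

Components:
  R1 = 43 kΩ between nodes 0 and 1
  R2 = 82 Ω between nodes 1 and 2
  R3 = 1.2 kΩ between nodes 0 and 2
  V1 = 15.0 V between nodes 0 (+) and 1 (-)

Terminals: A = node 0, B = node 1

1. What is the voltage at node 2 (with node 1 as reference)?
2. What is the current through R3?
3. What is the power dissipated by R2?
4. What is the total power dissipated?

Nodal analysis, taking node 1 as the 0 V reference.
Source V1 fixes V_0 = 15 V.
KCL at each unknown node (sum of currents leaving = 0; resistances in Ω):
  Node 2: (V_2 - 0)/82 + (V_2 - 15)/1200 = 0
Collecting terms: 0.01303 × V_2 = 0.0125  =>  V_2 = 0.9594 V
Part 1:
  Read off the nodal solution: V_2 = 0.9594 V
Part 2:
  I_R3 = (V_0 - V_2)/R3 = (15 - 0.9594)/1200 = 0.0117 A
  Magnitude: I_R3 = 0.0117 A
Part 3:
  I_R2 = (V_1 - V_2)/R2 = (0 - 0.9594)/82 = -0.0117 A
  P_R2 = I_R2² × R2 = (-0.0117)² × 82 = 0.01123 W
Part 4:
  Power in each resistor, P = (ΔV)²/R:
    P_R1 = (15 - 0)²/43000 = 0.005233 W
    P_R2 = (0 - 0.9594)²/82 = 0.01123 W
    P_R3 = (15 - 0.9594)²/1200 = 0.1643 W
  P_total = P_R1 + P_R2 + P_R3 = 0.1807 W

Final answers:
1. V_2 = 0.9594 V
2. I_R3 = 0.0117 A
3. P_R2 = 0.01123 W
4. P_total = 0.1807 W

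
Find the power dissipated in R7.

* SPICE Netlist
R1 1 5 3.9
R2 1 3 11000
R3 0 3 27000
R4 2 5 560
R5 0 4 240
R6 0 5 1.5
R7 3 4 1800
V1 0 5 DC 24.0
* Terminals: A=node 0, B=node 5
Nodal analysis, taking node 5 as the 0 V reference.
Source V1 fixes V_0 = 24 V.
KCL at each unknown node (sum of currents leaving = 0; resistances in Ω):
  Node 1: (V_1 - 0)/3.9 + (V_1 - V_3)/11000 = 0
  Node 2: (V_2 - 0)/560 = 0
  Node 3: (V_3 - V_1)/11000 + (V_3 - 24)/27000 + (V_3 - V_4)/1800 = 0
  Node 4: (V_4 - 24)/240 + (V_4 - V_3)/1800 = 0
Collecting terms (coefficients in siemens):
  0.2565·V_1 - 0.00009091·V_3 = 0
  0.001786·V_2 = 0
  0.0006835·V_3 - 0.00009091·V_1 - 0.0005556·V_4 = 0.0008889
  0.004722·V_4 - 0.0005556·V_3 = 0.1
Solving these 4 simultaneous equations (Gaussian elimination) gives:
  V_1 = 0.007255 V, V_2 = 0 V, V_3 = 20.47 V, V_4 = 23.58 V
I_R7 = (V_3 - V_4)/R7 = (20.47 - 23.58)/1800 = -0.00173 A
P_R7 = I_R7² × R7 = (-0.00173)² × 1800 = 0.005385 W

Final answer: 0.005385 W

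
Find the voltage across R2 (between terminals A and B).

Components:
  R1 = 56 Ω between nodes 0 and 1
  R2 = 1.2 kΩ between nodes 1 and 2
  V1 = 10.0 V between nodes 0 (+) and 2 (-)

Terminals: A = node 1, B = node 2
R1 and R2 are in series across V1 (node 0 → node 1 → node 2), and the output A–B is taken across R2, so this is a voltage divider.
Series current: I = V1/(R1 + R2) = 10/(56 + 1200) = 10/1256 = 0.007962 A
V_R2 = I × R2 = V1 × R2/(R1 + R2) = 10 × 1200/1256 = 9.554 V

Final answer: 9.554 V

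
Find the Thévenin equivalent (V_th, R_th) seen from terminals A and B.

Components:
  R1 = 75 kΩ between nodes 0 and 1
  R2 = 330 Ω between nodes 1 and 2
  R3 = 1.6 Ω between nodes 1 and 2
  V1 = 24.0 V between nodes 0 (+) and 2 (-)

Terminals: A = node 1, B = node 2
Step 1 — V_th is the open-circuit voltage V_A - V_B (nothing connected across the terminals).
Nodal analysis, taking node 2 as the 0 V reference.
Source V1 fixes V_0 = 24 V.
KCL at each unknown node (sum of currents leaving = 0; resistances in Ω):
  Node 1: (V_1 - 24)/75000 + (V_1 - 0)/330 + (V_1 - 0)/1.6 = 0
Collecting terms: 0.628 × V_1 = 0.00032  =>  V_1 = 0.0005095 V
V_th = V_1 - V_2 = 0.0005095 - 0 = 0.0005095 V
Step 2 — R_th: zero the source — replace V1 by a short circuit (node 2 merges into node 0) — and find the resistance seen between A (node 1) and B (node 0).
Reduce the network between node 1 (A) and node 0 (B) by series/parallel combination:
  Rp1 = R1 ‖ R2 ‖ R3 (parallel, all between nodes 0 and 1) = 1/(1/75000 + 1/330 + 1/1.6) = 1.592 Ω
R_th = 1.592 Ω

Final answer: V_th = 0.0005095 V, R_th = 1.592 Ω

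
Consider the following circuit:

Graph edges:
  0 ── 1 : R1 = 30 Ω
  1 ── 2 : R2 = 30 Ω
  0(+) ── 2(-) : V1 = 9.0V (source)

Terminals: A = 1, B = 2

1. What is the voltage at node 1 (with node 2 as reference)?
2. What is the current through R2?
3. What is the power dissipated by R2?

Nodal analysis, taking node 2 as the 0 V reference.
Source V1 fixes V_0 = 9 V.
KCL at each unknown node (sum of currents leaving = 0; resistances in Ω):
  Node 1: (V_1 - 9)/30 + (V_1 - 0)/30 = 0
Collecting terms: 0.06667 × V_1 = 0.3  =>  V_1 = 4.5 V
Part 1:
  Read off the nodal solution: V_1 = 4.5 V
Part 2:
  I_R2 = (V_1 - V_2)/R2 = (4.5 - 0)/30 = 0.15 A
  Magnitude: I_R2 = 0.15 A
Part 3:
  I_R2 = (V_1 - V_2)/R2 = (4.5 - 0)/30 = 0.15 A
  P_R2 = I_R2² × R2 = (0.15)² × 30 = 0.675 W

Final answers:
1. V_1 = 4.5 V
2. I_R2 = 0.15 A
3. P_R2 = 0.675 W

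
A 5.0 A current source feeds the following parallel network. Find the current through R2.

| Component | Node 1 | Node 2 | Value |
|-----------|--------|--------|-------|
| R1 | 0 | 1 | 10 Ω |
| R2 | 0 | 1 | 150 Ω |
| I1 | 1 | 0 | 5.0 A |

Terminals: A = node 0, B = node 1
All resistors sit directly between nodes 0 and 1, so they are in parallel and share one voltage V; the full source current 5 A splits among them.
1/R_par = 1/10 + 1/150 = 0.1067 S  =>  R_par = 9.375 Ω
V = I × R_par = 5 × 9.375 = 46.88 V
I_R2 = V/R2 = 46.88/150 = 0.3125 A

Final answer: 0.3125 A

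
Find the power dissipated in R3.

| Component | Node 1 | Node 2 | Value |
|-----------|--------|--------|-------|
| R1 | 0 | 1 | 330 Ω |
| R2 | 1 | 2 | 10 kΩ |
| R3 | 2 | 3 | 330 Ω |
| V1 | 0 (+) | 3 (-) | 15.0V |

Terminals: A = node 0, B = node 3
Nodal analysis, taking node 3 as the 0 V reference.
Source V1 fixes V_0 = 15 V.
KCL at each unknown node (sum of currents leaving = 0; resistances in Ω):
  Node 1: (V_1 - 15)/330 + (V_1 - V_2)/10000 = 0
  Node 2: (V_2 - V_1)/10000 + (V_2 - 0)/330 = 0
Collecting terms (coefficients in siemens):
  0.00313·V_1 - 0.0001·V_2 = 0.04545
  0.00313·V_2 - 0.0001·V_1 = 0
Determinant D = (0.00313)(0.00313) - (-0.0001)(-0.0001) = 0.000009789
V_1 = [(0.04545)(0.00313) - (-0.0001)(0)]/D = 14.54 V
V_2 = [(0.00313)(0) - (0.04545)(-0.0001)]/D = 0.4644 V
I_R3 = (V_2 - V_3)/R3 = (0.4644 - 0)/330 = 0.001407 A
P_R3 = I_R3² × R3 = (0.001407)² × 330 = 0.0006534 W

Final answer: 0.0006534 W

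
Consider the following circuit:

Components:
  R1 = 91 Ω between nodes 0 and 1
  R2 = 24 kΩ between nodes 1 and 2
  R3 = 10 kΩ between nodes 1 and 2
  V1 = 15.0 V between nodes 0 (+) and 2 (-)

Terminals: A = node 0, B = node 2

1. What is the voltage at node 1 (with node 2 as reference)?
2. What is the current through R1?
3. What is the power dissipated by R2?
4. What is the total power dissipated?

Nodal analysis, taking node 2 as the 0 V reference.
Source V1 fixes V_0 = 15 V.
KCL at each unknown node (sum of currents leaving = 0; resistances in Ω):
  Node 1: (V_1 - 15)/91 + (V_1 - 0)/24000 + (V_1 - 0)/10000 = 0
Collecting terms: 0.01113 × V_1 = 0.1648  =>  V_1 = 14.81 V
Part 1:
  Read off the nodal solution: V_1 = 14.81 V
Part 2:
  I_R1 = (V_0 - V_1)/R1 = (15 - 14.81)/91 = 0.002098 A
  Magnitude: I_R1 = 0.002098 A
Part 3:
  I_R2 = (V_1 - V_2)/R2 = (14.81 - 0)/24000 = 0.000617 A
  P_R2 = I_R2² × R2 = (0.000617)² × 24000 = 0.009138 W
Part 4:
  Power in each resistor, P = (ΔV)²/R:
    P_R1 = (15 - 14.81)²/91 = 0.0004005 W
    P_R2 = (14.81 - 0)²/24000 = 0.009138 W
    P_R3 = (14.81 - 0)²/10000 = 0.02193 W
  P_total = P_R1 + P_R2 + P_R3 = 0.03147 W

Final answers:
1. V_1 = 14.81 V
2. I_R1 = 0.002098 A
3. P_R2 = 0.009138 W
4. P_total = 0.03147 W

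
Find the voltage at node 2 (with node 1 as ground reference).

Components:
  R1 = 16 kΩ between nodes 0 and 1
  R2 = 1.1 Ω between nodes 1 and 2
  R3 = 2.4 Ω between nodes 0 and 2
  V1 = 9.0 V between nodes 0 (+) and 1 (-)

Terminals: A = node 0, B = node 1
Nodal analysis, taking node 1 as the 0 V reference.
Source V1 fixes V_0 = 9 V.
KCL at each unknown node (sum of currents leaving = 0; resistances in Ω):
  Node 2: (V_2 - 0)/1.1 + (V_2 - 9)/2.4 = 0
Collecting terms: 1.326 × V_2 = 3.75  =>  V_2 = 2.829 V
The requested potential is V_2 = 2.829 V.

Final answer: V_2 = 2.829 V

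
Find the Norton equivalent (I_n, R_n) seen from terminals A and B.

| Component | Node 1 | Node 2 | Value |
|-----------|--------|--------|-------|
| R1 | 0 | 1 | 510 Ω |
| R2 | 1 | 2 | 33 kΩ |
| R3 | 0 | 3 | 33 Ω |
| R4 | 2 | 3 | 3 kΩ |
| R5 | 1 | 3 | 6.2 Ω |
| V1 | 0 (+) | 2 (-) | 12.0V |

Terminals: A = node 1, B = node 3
Find the Thévenin equivalent first; then I_n = V_th/R_th and R_n = R_th.
Step 1 — V_th is the open-circuit voltage V_A - V_B (nothing connected across the terminals).
Nodal analysis, taking node 2 as the 0 V reference.
Source V1 fixes V_0 = 12 V.
KCL at each unknown node (sum of currents leaving = 0; resistances in Ω):
  Node 1: (V_1 - 12)/510 + (V_1 - 0)/33000 + (V_1 - V_3)/6.2 = 0
  Node 3: (V_3 - 12)/33 + (V_3 - 0)/3000 + (V_3 - V_1)/6.2 = 0
Collecting terms (coefficients in siemens):
  0.1633·V_1 - 0.1613·V_3 = 0.02353
  0.1919·V_3 - 0.1613·V_1 = 0.3636
Determinant D = (0.1633)(0.1919) - (-0.1613)(-0.1613) = 0.005323
V_1 = [(0.02353)(0.1919) - (-0.1613)(0.3636)]/D = 11.87 V
V_3 = [(0.1633)(0.3636) - (0.02353)(-0.1613)]/D = 11.87 V
V_th = V_1 - V_3 = 11.87 - 11.87 = -0.0005966 V
Step 2 — R_th: zero the source — replace V1 by a short circuit (node 2 merges into node 0) — and find the resistance seen between A (node 1) and B (node 3).
Reduce the network between node 1 (A) and node 3 (B) by series/parallel combination:
  Rp1 = R1 ‖ R2 (parallel, both between nodes 0 and 1) = 1/(1/510 + 1/33000) = 502.2 Ω
  Rp2 = R3 ‖ R4 (parallel, both between nodes 0 and 3) = 1/(1/33 + 1/3000) = 32.64 Ω
  Rs1 = Rp1 + Rp2 (series, joined only at node 0) = 502.2 + 32.64 = 534.9 Ω
  Rp3 = R5 ‖ Rs1 (parallel, both between nodes 1 and 3) = 1/(1/6.2 + 1/534.9) = 6.129 Ω
R_th = 6.129 Ω
I_n = V_th/R_th = -0.0005966/6.129 = -0.00009735 A, and R_n = R_th = 6.129 Ω

Final answer: I_n = -9.735e-05 A, R_n = 6.129 Ω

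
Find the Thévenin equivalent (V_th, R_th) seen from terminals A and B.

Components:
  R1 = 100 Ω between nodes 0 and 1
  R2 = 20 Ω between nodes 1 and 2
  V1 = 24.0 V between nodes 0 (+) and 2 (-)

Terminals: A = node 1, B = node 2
Step 1 — V_th is the open-circuit voltage V_A - V_B (nothing connected across the terminals).
Nodal analysis, taking node 2 as the 0 V reference.
Source V1 fixes V_0 = 24 V.
KCL at each unknown node (sum of currents leaving = 0; resistances in Ω):
  Node 1: (V_1 - 24)/100 + (V_1 - 0)/20 = 0
Collecting terms: 0.06 × V_1 = 0.24  =>  V_1 = 4 V
V_th = V_1 - V_2 = 4 - 0 = 4 V
Step 2 — R_th: zero the source — replace V1 by a short circuit (node 2 merges into node 0) — and find the resistance seen between A (node 1) and B (node 0).
Reduce the network between node 1 (A) and node 0 (B) by series/parallel combination:
  Rp1 = R1 ‖ R2 (parallel, both between nodes 0 and 1) = 1/(1/100 + 1/20) = 16.67 Ω
R_th = 16.67 Ω

Final answer: V_th = 4 V, R_th = 16.67 Ω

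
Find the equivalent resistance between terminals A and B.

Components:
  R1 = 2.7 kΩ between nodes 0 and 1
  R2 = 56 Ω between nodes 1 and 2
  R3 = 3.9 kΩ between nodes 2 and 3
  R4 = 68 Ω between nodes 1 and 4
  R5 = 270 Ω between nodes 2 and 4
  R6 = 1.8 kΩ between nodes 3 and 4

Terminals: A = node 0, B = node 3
The network is not a plain series/parallel combination. Inject a 1 A test current into terminal A (node 0) and return it from terminal B (node 3); then R_eq = V_A / (1 A).
Nodal analysis, taking node 3 as the 0 V reference.
Current source I_test pushes 1 A into node 0 and draws it out of node 3.
KCL at each unknown node (sum of currents leaving = 0; resistances in Ω):
  Node 0: (V_0 - V_1)/2700 - 1 = 0
  Node 1: (V_1 - V_0)/2700 + (V_1 - V_2)/56 + (V_1 - V_4)/68 = 0
  Node 2: (V_2 - V_1)/56 + (V_2 - 0)/3900 + (V_2 - V_4)/270 = 0
  Node 4: (V_4 - V_1)/68 + (V_4 - V_2)/270 + (V_4 - 0)/1800 = 0
Collecting terms (coefficients in siemens):
  0.0003704·V_0 - 0.0003704·V_1 = 1
  0.03293·V_1 - 0.0003704·V_0 - 0.01786·V_2 - 0.01471·V_4 = 0
  0.02182·V_2 - 0.01786·V_1 - 0.003704·V_4 = 0
  0.01897·V_4 - 0.01471·V_1 - 0.003704·V_2 = 0
Solving these 4 simultaneous equations (Gaussian elimination) gives:
  V_0 = 3967 V, V_1 = 1267 V, V_2 = 1245 V, V_4 = 1225 V
R_eq = V_0 / 1 A = 3967 Ω = 3.967 kΩ

Final answer: 3.967 kΩ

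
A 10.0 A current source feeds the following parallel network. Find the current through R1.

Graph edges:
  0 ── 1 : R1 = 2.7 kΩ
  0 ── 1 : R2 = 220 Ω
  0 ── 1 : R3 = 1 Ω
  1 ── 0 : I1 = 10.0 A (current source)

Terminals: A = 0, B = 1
All resistors sit directly between nodes 0 and 1, so they are in parallel and share one voltage V; the full source current 10 A splits among them.
1/R_par = 1/2700 + 1/220 + 1/1 = 1.005 S  =>  R_par = 0.9951 Ω
V = I × R_par = 10 × 0.9951 = 9.951 V
I_R1 = V/R1 = 9.951/2700 = 0.003686 A

Final answer: 0.003686 A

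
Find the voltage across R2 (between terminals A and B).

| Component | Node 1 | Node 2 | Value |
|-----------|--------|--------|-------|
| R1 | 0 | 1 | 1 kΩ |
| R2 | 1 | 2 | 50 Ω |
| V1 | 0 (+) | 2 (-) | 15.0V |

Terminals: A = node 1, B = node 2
R1 and R2 are in series across V1 (node 0 → node 1 → node 2), and the output A–B is taken across R2, so this is a voltage divider.
Series current: I = V1/(R1 + R2) = 15/(1000 + 50) = 15/1050 = 0.01429 A
V_R2 = I × R2 = V1 × R2/(R1 + R2) = 15 × 50/1050 = 0.7143 V

Final answer: 0.7143 V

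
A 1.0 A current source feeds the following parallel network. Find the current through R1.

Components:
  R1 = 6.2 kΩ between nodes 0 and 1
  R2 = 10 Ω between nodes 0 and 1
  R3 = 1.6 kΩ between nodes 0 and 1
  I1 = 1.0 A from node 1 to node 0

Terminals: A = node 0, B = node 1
All resistors sit directly between nodes 0 and 1, so they are in parallel and share one voltage V; the full source current 1 A splits among them.
1/R_par = 1/6200 + 1/10 + 1/1600 = 0.1008 S  =>  R_par = 9.922 Ω
V = I × R_par = 1 × 9.922 = 9.922 V
I_R1 = V/R1 = 9.922/6200 = 0.0016 A

Final answer: 0.0016 A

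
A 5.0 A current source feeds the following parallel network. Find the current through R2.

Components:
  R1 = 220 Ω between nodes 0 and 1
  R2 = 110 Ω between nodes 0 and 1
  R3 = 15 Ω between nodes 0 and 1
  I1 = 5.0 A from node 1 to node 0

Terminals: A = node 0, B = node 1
All resistors sit directly between nodes 0 and 1, so they are in parallel and share one voltage V; the full source current 5 A splits among them.
1/R_par = 1/220 + 1/110 + 1/15 = 0.0803 S  =>  R_par = 12.45 Ω
V = I × R_par = 5 × 12.45 = 62.26 V
I_R2 = V/R2 = 62.26/110 = 0.566 A

Final answer: 0.566 A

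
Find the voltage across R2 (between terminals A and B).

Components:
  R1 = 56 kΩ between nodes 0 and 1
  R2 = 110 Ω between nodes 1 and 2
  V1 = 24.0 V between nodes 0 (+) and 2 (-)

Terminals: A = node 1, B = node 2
R1 and R2 are in series across V1 (node 0 → node 1 → node 2), and the output A–B is taken across R2, so this is a voltage divider.
Series current: I = V1/(R1 + R2) = 24/(56000 + 110) = 24/56110 = 0.0004277 A
V_R2 = I × R2 = V1 × R2/(R1 + R2) = 24 × 110/56110 = 0.04705 V

Final answer: 0.04705 V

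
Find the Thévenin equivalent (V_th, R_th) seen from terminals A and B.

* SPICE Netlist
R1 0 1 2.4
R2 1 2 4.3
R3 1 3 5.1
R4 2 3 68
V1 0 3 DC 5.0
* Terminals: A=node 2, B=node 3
Step 1 — V_th is the open-circuit voltage V_A - V_B (nothing connected across the terminals).
Nodal analysis, taking node 3 as the 0 V reference.
Source V1 fixes V_0 = 5 V.
KCL at each unknown node (sum of currents leaving = 0; resistances in Ω):
  Node 1: (V_1 - 5)/2.4 + (V_1 - V_2)/4.3 + (V_1 - 0)/5.1 = 0
  Node 2: (V_2 - V_1)/4.3 + (V_2 - 0)/68 = 0
Collecting terms (coefficients in siemens):
  0.8453·V_1 - 0.2326·V_2 = 2.083
  0.2473·V_2 - 0.2326·V_1 = 0
Determinant D = (0.8453)(0.2473) - (-0.2326)(-0.2326) = 0.1549
V_1 = [(2.083)(0.2473) - (-0.2326)(0)]/D = 3.325 V
V_2 = [(0.8453)(0) - (2.083)(-0.2326)]/D = 3.127 V
V_th = V_2 - V_3 = 3.127 - 0 = 3.127 V
Step 2 — R_th: zero the source — replace V1 by a short circuit (node 3 merges into node 0) — and find the resistance seen between A (node 2) and B (node 0).
Reduce the network between node 2 (A) and node 0 (B) by series/parallel combination:
  Rp1 = R1 ‖ R3 (parallel, both between nodes 0 and 1) = 1/(1/2.4 + 1/5.1) = 1.632 Ω
  Rs1 = R2 + Rp1 (series, joined only at node 1) = 4.3 + 1.632 = 5.932 Ω
  Rp2 = R4 ‖ Rs1 (parallel, both between nodes 0 and 2) = 1/(1/68 + 1/5.932) = 5.456 Ω
R_th = 5.456 Ω

Final answer: V_th = 3.127 V, R_th = 5.456 Ω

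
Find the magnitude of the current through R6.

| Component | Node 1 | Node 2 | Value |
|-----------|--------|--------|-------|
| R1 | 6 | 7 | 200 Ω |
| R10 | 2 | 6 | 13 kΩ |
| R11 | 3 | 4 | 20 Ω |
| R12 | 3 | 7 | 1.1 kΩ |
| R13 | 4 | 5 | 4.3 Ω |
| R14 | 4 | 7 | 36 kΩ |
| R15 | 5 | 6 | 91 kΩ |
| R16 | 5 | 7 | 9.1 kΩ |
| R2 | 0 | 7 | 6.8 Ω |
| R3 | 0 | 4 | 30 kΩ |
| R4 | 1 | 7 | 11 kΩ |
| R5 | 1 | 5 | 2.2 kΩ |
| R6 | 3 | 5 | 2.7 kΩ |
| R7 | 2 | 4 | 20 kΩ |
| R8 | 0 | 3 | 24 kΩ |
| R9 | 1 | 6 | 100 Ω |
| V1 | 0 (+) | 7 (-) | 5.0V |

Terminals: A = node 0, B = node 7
Nodal analysis, taking node 7 as the 0 V reference.
Source V1 fixes V_0 = 5 V.
KCL at each unknown node (sum of currents leaving = 0; resistances in Ω):
  Node 1: (V_1 - 0)/11000 + (V_1 - V_5)/2200 + (V_1 - V_6)/100 = 0
  Node 2: (V_2 - V_4)/20000 + (V_2 - V_6)/13000 = 0
  Node 3: (V_3 - V_5)/2700 + (V_3 - 5)/24000 + (V_3 - V_4)/20 + (V_3 - 0)/1100 = 0
  Node 4: (V_4 - 5)/30000 + (V_4 - V_2)/20000 + (V_4 - V_3)/20 + (V_4 - V_5)/4.3 + (V_4 - 0)/36000 = 0
  Node 5: (V_5 - V_1)/2200 + (V_5 - V_3)/2700 + (V_5 - V_4)/4.3 + (V_5 - V_6)/91000 + (V_5 - 0)/9100 = 0
  Node 6: (V_6 - 0)/200 + (V_6 - V_1)/100 + (V_6 - V_2)/13000 + (V_6 - V_5)/91000 = 0
Collecting terms (coefficients in siemens):
  0.01055·V_1 - 0.0004545·V_5 - 0.01·V_6 = 0
  0.0001269·V_2 - 0.00005·V_4 - 0.00007692·V_6 = 0
  0.05132·V_3 - 0.05·V_4 - 0.0003704·V_5 = 0.0002083
  0.2827·V_4 - 0.00005·V_2 - 0.05·V_3 - 0.2326·V_5 = 0.0001667
  0.2335·V_5 - 0.0004545·V_1 - 0.0003704·V_3 - 0.2326·V_4 - 0.00001099·V_6 = 0
  0.01509·V_6 - 0.01·V_1 - 0.00007692·V_2 - 0.00001099·V_5 = 0
Solving these 6 simultaneous equations (Gaussian elimination) gives:
  V_1 = 0.02976 V, V_2 = 0.1074 V, V_3 = 0.2407 V, V_4 = 0.2411 V
  V_5 = 0.2406 V, V_6 = 0.02045 V
I_R6 = (V_3 - V_5)/R6 = (0.2407 - 0.2406)/2700 = 0.000000046 A
|I_R6| = 0.000000046 A

Final answer: |I_R6| = 4.6e-08 A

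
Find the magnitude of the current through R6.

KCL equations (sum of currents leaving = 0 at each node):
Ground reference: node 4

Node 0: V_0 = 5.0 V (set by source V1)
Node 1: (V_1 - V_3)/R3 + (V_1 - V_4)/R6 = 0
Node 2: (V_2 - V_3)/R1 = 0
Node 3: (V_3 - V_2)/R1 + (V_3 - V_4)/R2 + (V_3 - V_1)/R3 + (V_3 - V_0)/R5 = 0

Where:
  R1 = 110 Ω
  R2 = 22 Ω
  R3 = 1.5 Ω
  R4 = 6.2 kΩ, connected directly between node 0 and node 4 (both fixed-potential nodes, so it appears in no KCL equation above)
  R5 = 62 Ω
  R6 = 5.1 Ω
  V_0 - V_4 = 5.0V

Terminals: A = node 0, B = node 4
Nodal analysis, taking node 4 as the 0 V reference.
Source V1 fixes V_0 = 5 V.
KCL at each unknown node (sum of currents leaving = 0; resistances in Ω):
  Node 1: (V_1 - V_3)/1.5 + (V_1 - 0)/5.1 = 0
  Node 2: (V_2 - V_3)/110 = 0
  Node 3: (V_3 - V_2)/110 + (V_3 - 0)/22 + (V_3 - V_1)/1.5 + (V_3 - 5)/62 = 0
Collecting terms (coefficients in siemens):
  0.8627·V_1 - 0.6667·V_3 = 0
  0.009091·V_2 - 0.009091·V_3 = 0
  0.7373·V_3 - 0.6667·V_1 - 0.009091·V_2 = 0.08065
Solving these 3 simultaneous equations (Gaussian elimination) gives:
  V_1 = 0.2924 V, V_2 = 0.3784 V, V_3 = 0.3784 V
I_R6 = (V_1 - V_4)/R6 = (0.2924 - 0)/5.1 = 0.05734 A
|I_R6| = 0.05734 A

Final answer: |I_R6| = 0.05734 A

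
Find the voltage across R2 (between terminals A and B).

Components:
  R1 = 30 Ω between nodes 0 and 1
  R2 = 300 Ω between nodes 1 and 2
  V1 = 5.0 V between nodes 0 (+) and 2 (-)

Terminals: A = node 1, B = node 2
R1 and R2 are in series across V1 (node 0 → node 1 → node 2), and the output A–B is taken across R2, so this is a voltage divider.
Series current: I = V1/(R1 + R2) = 5/(30 + 300) = 5/330 = 0.01515 A
V_R2 = I × R2 = V1 × R2/(R1 + R2) = 5 × 300/330 = 4.545 V

Final answer: 4.545 V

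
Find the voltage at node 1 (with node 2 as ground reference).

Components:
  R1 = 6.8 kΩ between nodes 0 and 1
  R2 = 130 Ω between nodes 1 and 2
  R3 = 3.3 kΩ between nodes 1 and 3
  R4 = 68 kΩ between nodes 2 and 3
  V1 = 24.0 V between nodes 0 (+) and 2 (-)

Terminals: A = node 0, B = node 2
Nodal analysis, taking node 2 as the 0 V reference.
Source V1 fixes V_0 = 24 V.
KCL at each unknown node (sum of currents leaving = 0; resistances in Ω):
  Node 1: (V_1 - 24)/6800 + (V_1 - 0)/130 + (V_1 - V_3)/3300 = 0
  Node 3: (V_3 - V_1)/3300 + (V_3 - 0)/68000 = 0
Collecting terms (coefficients in siemens):
  0.008142·V_1 - 0.000303·V_3 = 0.003529
  0.0003177·V_3 - 0.000303·V_1 = 0
Determinant D = (0.008142)(0.0003177) - (-0.000303)(-0.000303) = 0.000002495
V_1 = [(0.003529)(0.0003177) - (-0.000303)(0)]/D = 0.4494 V
V_3 = [(0.008142)(0) - (0.003529)(-0.000303)]/D = 0.4286 V
The requested potential is V_1 = 0.4494 V.

Final answer: V_1 = 0.4494 V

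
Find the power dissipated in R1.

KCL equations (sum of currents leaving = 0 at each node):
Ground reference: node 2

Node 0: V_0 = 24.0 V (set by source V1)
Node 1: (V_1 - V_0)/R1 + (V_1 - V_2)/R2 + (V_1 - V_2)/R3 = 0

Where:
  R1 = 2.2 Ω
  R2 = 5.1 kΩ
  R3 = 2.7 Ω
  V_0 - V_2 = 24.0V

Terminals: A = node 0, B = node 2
Nodal analysis, taking node 2 as the 0 V reference.
Source V1 fixes V_0 = 24 V.
KCL at each unknown node (sum of currents leaving = 0; resistances in Ω):
  Node 1: (V_1 - 24)/2.2 + (V_1 - 0)/5100 + (V_1 - 0)/2.7 = 0
Collecting terms: 0.8251 × V_1 = 10.91  =>  V_1 = 13.22 V
I_R1 = (V_0 - V_1)/R1 = (24 - 13.22)/2.2 = 4.899 A
P_R1 = I_R1² × R1 = (4.899)² × 2.2 = 52.81 W

Final answer: 52.81 W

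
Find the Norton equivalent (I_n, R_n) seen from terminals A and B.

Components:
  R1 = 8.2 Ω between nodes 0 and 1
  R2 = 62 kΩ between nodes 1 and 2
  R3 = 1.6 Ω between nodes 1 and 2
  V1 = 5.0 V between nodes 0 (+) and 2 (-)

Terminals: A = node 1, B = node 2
Find the Thévenin equivalent first; then I_n = V_th/R_th and R_n = R_th.
Step 1 — V_th is the open-circuit voltage V_A - V_B (nothing connected across the terminals).
Nodal analysis, taking node 2 as the 0 V reference.
Source V1 fixes V_0 = 5 V.
KCL at each unknown node (sum of currents leaving = 0; resistances in Ω):
  Node 1: (V_1 - 5)/8.2 + (V_1 - 0)/62000 + (V_1 - 0)/1.6 = 0
Collecting terms: 0.747 × V_1 = 0.6098  =>  V_1 = 0.8163 V
V_th = V_1 - V_2 = 0.8163 - 0 = 0.8163 V
Step 2 — R_th: zero the source — replace V1 by a short circuit (node 2 merges into node 0) — and find the resistance seen between A (node 1) and B (node 0).
Reduce the network between node 1 (A) and node 0 (B) by series/parallel combination:
  Rp1 = R1 ‖ R2 ‖ R3 (parallel, all between nodes 0 and 1) = 1/(1/8.2 + 1/62000 + 1/1.6) = 1.339 Ω
R_th = 1.339 Ω
I_n = V_th/R_th = 0.8163/1.339 = 0.6098 A, and R_n = R_th = 1.339 Ω

Final answer: I_n = 0.6098 A, R_n = 1.339 Ω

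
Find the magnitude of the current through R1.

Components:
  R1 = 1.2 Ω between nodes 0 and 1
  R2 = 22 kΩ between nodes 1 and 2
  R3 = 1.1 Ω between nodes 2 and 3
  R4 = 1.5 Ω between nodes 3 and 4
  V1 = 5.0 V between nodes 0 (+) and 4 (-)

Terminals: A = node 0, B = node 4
Nodal analysis, taking node 4 as the 0 V reference.
Source V1 fixes V_0 = 5 V.
KCL at each unknown node (sum of currents leaving = 0; resistances in Ω):
  Node 1: (V_1 - 5)/1.2 + (V_1 - V_2)/22000 = 0
  Node 2: (V_2 - V_1)/22000 + (V_2 - V_3)/1.1 = 0
  Node 3: (V_3 - V_2)/1.1 + (V_3 - 0)/1.5 = 0
Collecting terms (coefficients in siemens):
  0.8334·V_1 - 0.00004545·V_2 = 4.167
  0.9091·V_2 - 0.00004545·V_1 - 0.9091·V_3 = 0
  1.576·V_3 - 0.9091·V_2 = 0
Solving these 3 simultaneous equations (Gaussian elimination) gives:
  V_1 = 5 V, V_2 = 0.0005908 V, V_3 = 0.0003409 V
I_R1 = (V_0 - V_1)/R1 = (5 - 5)/1.2 = 0.0002272 A
|I_R1| = 0.0002272 A

Final answer: |I_R1| = 0.0002272 A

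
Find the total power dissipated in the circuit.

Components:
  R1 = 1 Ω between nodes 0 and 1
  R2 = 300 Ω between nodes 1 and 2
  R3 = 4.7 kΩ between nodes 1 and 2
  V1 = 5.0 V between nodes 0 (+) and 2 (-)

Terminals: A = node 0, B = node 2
Nodal analysis, taking node 2 as the 0 V reference.
Source V1 fixes V_0 = 5 V.
KCL at each unknown node (sum of currents leaving = 0; resistances in Ω):
  Node 1: (V_1 - 5)/1 + (V_1 - 0)/300 + (V_1 - 0)/4700 = 0
Collecting terms: 1.004 × V_1 = 5  =>  V_1 = 4.982 V
Power in each resistor, P = (ΔV)²/R:
  P_R1 = (5 - 4.982)²/1 = 0.0003122 W
  P_R2 = (4.982 - 0)²/300 = 0.08275 W
  P_R3 = (4.982 - 0)²/4700 = 0.005282 W
P_total = P_R1 + P_R2 + P_R3 = 0.08834 W

Final answer: 0.08834 W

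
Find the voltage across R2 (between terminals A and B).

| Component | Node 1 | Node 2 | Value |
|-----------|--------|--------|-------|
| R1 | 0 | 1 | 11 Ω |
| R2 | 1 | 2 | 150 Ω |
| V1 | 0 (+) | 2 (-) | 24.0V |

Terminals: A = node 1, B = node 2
R1 and R2 are in series across V1 (node 0 → node 1 → node 2), and the output A–B is taken across R2, so this is a voltage divider.
Series current: I = V1/(R1 + R2) = 24/(11 + 150) = 24/161 = 0.1491 A
V_R2 = I × R2 = V1 × R2/(R1 + R2) = 24 × 150/161 = 22.36 V

Final answer: 22.36 V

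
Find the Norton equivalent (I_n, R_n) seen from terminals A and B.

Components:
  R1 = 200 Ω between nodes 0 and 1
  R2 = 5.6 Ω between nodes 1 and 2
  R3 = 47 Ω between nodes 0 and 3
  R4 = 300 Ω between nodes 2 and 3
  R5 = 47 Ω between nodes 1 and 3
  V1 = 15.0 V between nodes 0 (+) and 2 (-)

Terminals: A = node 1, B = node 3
Find the Thévenin equivalent first; then I_n = V_th/R_th and R_n = R_th.
Step 1 — V_th is the open-circuit voltage V_A - V_B (nothing connected across the terminals).
Nodal analysis, taking node 2 as the 0 V reference.
Source V1 fixes V_0 = 15 V.
KCL at each unknown node (sum of currents leaving = 0; resistances in Ω):
  Node 1: (V_1 - 15)/200 + (V_1 - 0)/5.6 + (V_1 - V_3)/47 = 0
  Node 3: (V_3 - 15)/47 + (V_3 - 0)/300 + (V_3 - V_1)/47 = 0
Collecting terms (coefficients in siemens):
  0.2048·V_1 - 0.02128·V_3 = 0.075
  0.04589·V_3 - 0.02128·V_1 = 0.3191
Determinant D = (0.2048)(0.04589) - (-0.02128)(-0.02128) = 0.008947
V_1 = [(0.075)(0.04589) - (-0.02128)(0.3191)]/D = 1.144 V
V_3 = [(0.2048)(0.3191) - (0.075)(-0.02128)]/D = 7.485 V
V_th = V_1 - V_3 = 1.144 - 7.485 = -6.342 V
Step 2 — R_th: zero the source — replace V1 by a short circuit (node 2 merges into node 0) — and find the resistance seen between A (node 1) and B (node 3).
Reduce the network between node 1 (A) and node 3 (B) by series/parallel combination:
  Rp1 = R1 ‖ R2 (parallel, both between nodes 0 and 1) = 1/(1/200 + 1/5.6) = 5.447 Ω
  Rp2 = R3 ‖ R4 (parallel, both between nodes 0 and 3) = 1/(1/47 + 1/300) = 40.63 Ω
  Rs1 = Rp1 + Rp2 (series, joined only at node 0) = 5.447 + 40.63 = 46.08 Ω
  Rp3 = R5 ‖ Rs1 (parallel, both between nodes 1 and 3) = 1/(1/47 + 1/46.08) = 23.27 Ω
R_th = 23.27 Ω
I_n = V_th/R_th = -6.342/23.27 = -0.2726 A, and R_n = R_th = 23.27 Ω

Final answer: I_n = -0.2726 A, R_n = 23.27 Ω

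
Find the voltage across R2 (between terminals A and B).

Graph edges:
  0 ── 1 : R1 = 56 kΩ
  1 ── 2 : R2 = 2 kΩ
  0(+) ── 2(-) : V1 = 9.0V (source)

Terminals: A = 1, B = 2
R1 and R2 are in series across V1 (node 0 → node 1 → node 2), and the output A–B is taken across R2, so this is a voltage divider.
Series current: I = V1/(R1 + R2) = 9/(56000 + 2000) = 9/58000 = 0.0001552 A
V_R2 = I × R2 = V1 × R2/(R1 + R2) = 9 × 2000/58000 = 0.3103 V

Final answer: 0.3103 V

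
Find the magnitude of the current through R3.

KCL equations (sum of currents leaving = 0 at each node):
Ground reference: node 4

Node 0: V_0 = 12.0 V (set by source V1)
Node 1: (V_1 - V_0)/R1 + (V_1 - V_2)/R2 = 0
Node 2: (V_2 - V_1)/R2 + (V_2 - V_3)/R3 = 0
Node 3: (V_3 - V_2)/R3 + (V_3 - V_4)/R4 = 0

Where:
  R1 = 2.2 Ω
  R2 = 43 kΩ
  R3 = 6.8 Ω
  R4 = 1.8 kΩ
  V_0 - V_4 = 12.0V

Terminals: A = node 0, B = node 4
Nodal analysis, taking node 4 as the 0 V reference.
Source V1 fixes V_0 = 12 V.
KCL at each unknown node (sum of currents leaving = 0; resistances in Ω):
  Node 1: (V_1 - 12)/2.2 + (V_1 - V_2)/43000 = 0
  Node 2: (V_2 - V_1)/43000 + (V_2 - V_3)/6.8 = 0
  Node 3: (V_3 - V_2)/6.8 + (V_3 - 0)/1800 = 0
Collecting terms (coefficients in siemens):
  0.4546·V_1 - 0.00002326·V_2 = 5.455
  0.1471·V_2 - 0.00002326·V_1 - 0.1471·V_3 = 0
  0.1476·V_3 - 0.1471·V_2 = 0
Solving these 3 simultaneous equations (Gaussian elimination) gives:
  V_1 = 12 V, V_2 = 0.4839 V, V_3 = 0.482 V
I_R3 = (V_2 - V_3)/R3 = (0.4839 - 0.482)/6.8 = 0.0002678 A
|I_R3| = 0.0002678 A

Final answer: |I_R3| = 0.0002678 A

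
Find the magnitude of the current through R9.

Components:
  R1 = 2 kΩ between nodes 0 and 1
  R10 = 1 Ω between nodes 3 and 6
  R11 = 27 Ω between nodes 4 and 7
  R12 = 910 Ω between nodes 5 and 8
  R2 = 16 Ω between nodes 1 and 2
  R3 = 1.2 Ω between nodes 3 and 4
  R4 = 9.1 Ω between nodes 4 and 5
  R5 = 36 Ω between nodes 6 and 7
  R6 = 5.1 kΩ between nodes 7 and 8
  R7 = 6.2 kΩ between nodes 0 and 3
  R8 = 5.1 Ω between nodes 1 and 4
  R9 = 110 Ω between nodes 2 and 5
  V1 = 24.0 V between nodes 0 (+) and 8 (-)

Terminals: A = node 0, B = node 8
Nodal analysis, taking node 8 as the 0 V reference.
Source V1 fixes V_0 = 24 V.
KCL at each unknown node (sum of currents leaving = 0; resistances in Ω):
  Node 1: (V_1 - 24)/2000 + (V_1 - V_2)/16 + (V_1 - V_4)/5.1 = 0
  Node 2: (V_2 - V_1)/16 + (V_2 - V_5)/110 = 0
  Node 3: (V_3 - V_4)/1.2 + (V_3 - 24)/6200 + (V_3 - V_6)/1 = 0
  Node 4: (V_4 - V_3)/1.2 + (V_4 - V_5)/9.1 + (V_4 - V_1)/5.1 + (V_4 - V_7)/27 = 0
  Node 5: (V_5 - V_4)/9.1 + (V_5 - V_2)/110 + (V_5 - 0)/910 = 0
  Node 6: (V_6 - V_7)/36 + (V_6 - V_3)/1 = 0
  Node 7: (V_7 - V_6)/36 + (V_7 - 0)/5100 + (V_7 - V_4)/27 = 0
Collecting terms (coefficients in siemens):
  0.2591·V_1 - 0.0625·V_2 - 0.1961·V_4 = 0.012
  0.07159·V_2 - 0.0625·V_1 - 0.009091·V_5 = 0
  1.833·V_3 - 0.8333·V_4 - 1·V_6 = 0.003871
  1.176·V_4 - 0.1961·V_1 - 0.8333·V_3 - 0.1099·V_5 - 0.03704·V_7 = 0
  0.1201·V_5 - 0.009091·V_2 - 0.1099·V_4 = 0
  1.028·V_6 - 1·V_3 - 0.02778·V_7 = 0
  0.06501·V_7 - 0.03704·V_4 - 0.02778·V_6 = 0
Solving these 7 simultaneous equations (Gaussian elimination) gives:
  V_1 = 8.183 V, V_2 = 8.169 V, V_3 = 8.149 V, V_4 = 8.147 V
  V_5 = 8.074 V, V_6 = 8.148 V, V_7 = 8.123 V
I_R9 = (V_2 - V_5)/R9 = (8.169 - 8.074)/110 = 0.0008636 A
|I_R9| = 0.0008636 A

Final answer: |I_R9| = 0.0008636 A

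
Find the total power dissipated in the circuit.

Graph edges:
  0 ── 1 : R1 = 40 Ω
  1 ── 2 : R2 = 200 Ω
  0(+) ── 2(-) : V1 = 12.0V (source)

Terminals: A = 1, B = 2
Nodal analysis, taking node 2 as the 0 V reference.
Source V1 fixes V_0 = 12 V.
KCL at each unknown node (sum of currents leaving = 0; resistances in Ω):
  Node 1: (V_1 - 12)/40 + (V_1 - 0)/200 = 0
Collecting terms: 0.03 × V_1 = 0.3  =>  V_1 = 10 V
Power in each resistor, P = (ΔV)²/R:
  P_R1 = (12 - 10)²/40 = 0.1 W
  P_R2 = (10 - 0)²/200 = 0.5 W
P_total = P_R1 + P_R2 = 0.6 W

Final answer: 0.6 W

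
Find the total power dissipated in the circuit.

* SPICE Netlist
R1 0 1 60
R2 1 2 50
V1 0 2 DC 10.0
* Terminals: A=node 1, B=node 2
Nodal analysis, taking node 2 as the 0 V reference.
Source V1 fixes V_0 = 10 V.
KCL at each unknown node (sum of currents leaving = 0; resistances in Ω):
  Node 1: (V_1 - 10)/60 + (V_1 - 0)/50 = 0
Collecting terms: 0.03667 × V_1 = 0.1667  =>  V_1 = 4.545 V
Power in each resistor, P = (ΔV)²/R:
  P_R1 = (10 - 4.545)²/60 = 0.4959 W
  P_R2 = (4.545 - 0)²/50 = 0.4132 W
P_total = P_R1 + P_R2 = 0.9091 W

Final answer: 0.9091 W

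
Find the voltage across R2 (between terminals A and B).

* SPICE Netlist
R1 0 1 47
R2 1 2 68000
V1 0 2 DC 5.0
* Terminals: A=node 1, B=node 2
R1 and R2 are in series across V1 (node 0 → node 1 → node 2), and the output A–B is taken across R2, so this is a voltage divider.
Series current: I = V1/(R1 + R2) = 5/(47 + 68000) = 5/68050 = 0.00007348 A
V_R2 = I × R2 = V1 × R2/(R1 + R2) = 5 × 68000/68050 = 4.997 V

Final answer: 4.997 V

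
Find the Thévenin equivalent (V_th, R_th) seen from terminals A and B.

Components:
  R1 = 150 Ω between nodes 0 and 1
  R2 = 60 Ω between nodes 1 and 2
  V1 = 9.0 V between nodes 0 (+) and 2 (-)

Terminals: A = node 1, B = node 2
Step 1 — V_th is the open-circuit voltage V_A - V_B (nothing connected across the terminals).
Nodal analysis, taking node 2 as the 0 V reference.
Source V1 fixes V_0 = 9 V.
KCL at each unknown node (sum of currents leaving = 0; resistances in Ω):
  Node 1: (V_1 - 9)/150 + (V_1 - 0)/60 = 0
Collecting terms: 0.02333 × V_1 = 0.06  =>  V_1 = 2.571 V
V_th = V_1 - V_2 = 2.571 - 0 = 2.571 V
Step 2 — R_th: zero the source — replace V1 by a short circuit (node 2 merges into node 0) — and find the resistance seen between A (node 1) and B (node 0).
Reduce the network between node 1 (A) and node 0 (B) by series/parallel combination:
  Rp1 = R1 ‖ R2 (parallel, both between nodes 0 and 1) = 1/(1/150 + 1/60) = 42.86 Ω
R_th = 42.86 Ω

Final answer: V_th = 2.571 V, R_th = 42.86 Ω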